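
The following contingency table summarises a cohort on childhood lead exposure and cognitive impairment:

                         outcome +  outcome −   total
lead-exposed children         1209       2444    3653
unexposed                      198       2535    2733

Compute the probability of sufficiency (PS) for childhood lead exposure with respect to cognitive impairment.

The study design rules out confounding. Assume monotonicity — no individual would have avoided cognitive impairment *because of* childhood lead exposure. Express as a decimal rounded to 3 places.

p₁ = P(outcome | exposed) = 1209/3653 = 0.33096
p₀ = P(outcome | unexposed) = 198/2733 = 0.072448
Under exogeneity and monotonicity, PS = (p₁ − p₀) / (1 − p₀).
PS = (0.33096 − 0.072448) / (1 − 0.072448) = 0.25851 / 0.92755 ≈ 0.2787

PS ≈ 0.279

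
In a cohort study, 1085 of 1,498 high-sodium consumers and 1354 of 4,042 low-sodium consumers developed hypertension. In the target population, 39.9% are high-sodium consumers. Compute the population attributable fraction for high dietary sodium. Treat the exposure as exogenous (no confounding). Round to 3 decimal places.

PAF ≈ 0.317

p₁ = P(outcome | exposed) = 1085/1498 = 0.7243
p₀ = P(outcome | unexposed) = 1354/4042 = 0.33498
Overall risk P(Y=1) = π·p₁ + (1−π)·p₀ = 0.399×0.7243 + 0.601×0.33498 = 0.49032.
Under exogeneity, PAF = [P(Y=1) − p₀] / P(Y=1).
PAF = (0.49032 − 0.33498) / 0.49032 ≈ 0.3168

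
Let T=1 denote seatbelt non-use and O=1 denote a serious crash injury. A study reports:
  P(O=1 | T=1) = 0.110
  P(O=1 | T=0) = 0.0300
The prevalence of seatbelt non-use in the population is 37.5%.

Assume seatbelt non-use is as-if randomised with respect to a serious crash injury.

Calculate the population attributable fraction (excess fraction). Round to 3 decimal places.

Let p₁ = 0.11, p₀ = 0.03.
Overall risk P(Y=1) = π·p₁ + (1−π)·p₀ = 0.375×0.11 + 0.625×0.03 = 0.06.
Under exogeneity, PAF = [P(Y=1) − p₀] / P(Y=1).
PAF = (0.06 − 0.03) / 0.06 ≈ 0.5000

PAF ≈ 0.500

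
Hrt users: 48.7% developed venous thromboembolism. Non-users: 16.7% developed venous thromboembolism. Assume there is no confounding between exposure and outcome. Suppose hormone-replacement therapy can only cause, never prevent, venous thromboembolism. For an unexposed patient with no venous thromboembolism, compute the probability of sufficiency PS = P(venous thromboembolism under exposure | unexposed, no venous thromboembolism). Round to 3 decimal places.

p₁ = 0.487, p₀ = 0.167.
Under exogeneity and monotonicity, PS = (p₁ − p₀) / (1 − p₀).
PS = (0.487 − 0.167) / (1 − 0.167) = 0.32 / 0.833 ≈ 0.3842

PS ≈ 0.384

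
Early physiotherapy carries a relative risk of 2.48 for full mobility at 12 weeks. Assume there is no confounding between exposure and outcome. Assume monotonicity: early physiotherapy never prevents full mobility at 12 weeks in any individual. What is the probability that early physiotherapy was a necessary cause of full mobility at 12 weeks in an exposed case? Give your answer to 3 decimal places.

Under exogeneity and monotonicity, PN = (RR − 1) / RR = 1 − 1/RR.
PN = (2.48 − 1) / 2.48 = 1.48 / 2.48 ≈ 0.5968

PN ≈ 0.597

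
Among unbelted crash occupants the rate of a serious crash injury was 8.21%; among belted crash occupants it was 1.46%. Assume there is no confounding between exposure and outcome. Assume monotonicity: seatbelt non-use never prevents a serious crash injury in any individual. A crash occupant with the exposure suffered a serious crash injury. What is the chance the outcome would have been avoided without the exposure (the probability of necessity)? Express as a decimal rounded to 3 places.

p₁ = 0.0821, p₀ = 0.0146.
Under exogeneity and monotonicity, PN = (p₁ − p₀) / p₁.
PN = (0.0821 − 0.0146) / 0.0821 = 0.0675 / 0.0821 ≈ 0.8222

PN ≈ 0.822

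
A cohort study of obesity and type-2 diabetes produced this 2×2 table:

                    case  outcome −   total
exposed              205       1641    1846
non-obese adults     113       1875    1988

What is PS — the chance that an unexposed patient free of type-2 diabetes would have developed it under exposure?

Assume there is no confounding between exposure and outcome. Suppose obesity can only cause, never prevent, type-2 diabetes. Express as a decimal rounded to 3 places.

p₁ = P(outcome | exposed) = 205/1846 = 0.11105
p₀ = P(outcome | unexposed) = 113/1988 = 0.056841
Under exogeneity and monotonicity, PS = (p₁ − p₀) / (1 − p₀).
PS = (0.11105 − 0.056841) / (1 − 0.056841) = 0.05421 / 0.94316 ≈ 0.0575

PS ≈ 0.057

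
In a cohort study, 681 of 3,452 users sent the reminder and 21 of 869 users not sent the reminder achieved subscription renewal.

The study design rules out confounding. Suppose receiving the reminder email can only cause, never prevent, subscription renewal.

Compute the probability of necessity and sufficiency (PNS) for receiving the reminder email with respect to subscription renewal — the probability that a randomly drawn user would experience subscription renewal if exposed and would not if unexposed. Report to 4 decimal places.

p₁ = P(outcome | exposed) = 681/3452 = 0.19728
p₀ = P(outcome | unexposed) = 21/869 = 0.024166
Under exogeneity and monotonicity, PNS = p₁ − p₀.
PNS = 0.19728 − 0.024166 = 0.17311

PNS ≈ 0.1731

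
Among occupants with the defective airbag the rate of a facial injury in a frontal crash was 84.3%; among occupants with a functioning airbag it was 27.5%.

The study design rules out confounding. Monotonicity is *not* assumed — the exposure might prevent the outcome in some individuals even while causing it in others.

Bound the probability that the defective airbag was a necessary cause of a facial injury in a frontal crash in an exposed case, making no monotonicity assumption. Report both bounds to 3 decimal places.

p₁ = 0.843, p₀ = 0.275.
Under exogeneity alone the bounds on PN are max{0,(p₁−p₀)/p₁} ≤ PN ≤ min{1,(1−p₀)/p₁}.
  lower = (p₁ − p₀)/p₁ = 0.568 / 0.843 ≈ 0.6738
  upper = min{1, (1 − p₀)/p₁} = 0.725 / 0.843 ≈ 0.8600

0.674 ≤ PN ≤ 0.860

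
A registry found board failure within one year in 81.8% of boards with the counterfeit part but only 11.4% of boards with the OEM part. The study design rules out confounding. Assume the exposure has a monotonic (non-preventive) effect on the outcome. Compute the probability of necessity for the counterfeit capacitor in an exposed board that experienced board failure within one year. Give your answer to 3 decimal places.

PN ≈ 0.861

p₁ = 0.818, p₀ = 0.114.
Under exogeneity and monotonicity, PN = (p₁ − p₀) / p₁.
PN = (0.818 − 0.114) / 0.818 = 0.704 / 0.818 ≈ 0.8606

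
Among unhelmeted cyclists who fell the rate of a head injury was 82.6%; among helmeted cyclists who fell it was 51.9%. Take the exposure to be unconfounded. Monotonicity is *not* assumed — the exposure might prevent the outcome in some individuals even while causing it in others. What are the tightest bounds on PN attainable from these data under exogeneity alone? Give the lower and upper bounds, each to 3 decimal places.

0.372 ≤ PN ≤ 0.582

p₁ = 0.826, p₀ = 0.519.
Under exogeneity alone the bounds on PN are max{0,(p₁−p₀)/p₁} ≤ PN ≤ min{1,(1−p₀)/p₁}.
  lower = (p₁ − p₀)/p₁ = 0.307 / 0.826 ≈ 0.3717
  upper = min{1, (1 − p₀)/p₁} = 0.481 / 0.826 ≈ 0.5823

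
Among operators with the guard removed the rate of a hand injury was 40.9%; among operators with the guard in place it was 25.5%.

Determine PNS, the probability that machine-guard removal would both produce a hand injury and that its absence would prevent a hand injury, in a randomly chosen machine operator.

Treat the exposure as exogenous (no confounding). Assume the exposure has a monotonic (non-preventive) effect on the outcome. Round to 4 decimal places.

PNS ≈ 0.1540

p₁ = 0.409, p₀ = 0.255.
Under exogeneity and monotonicity, PNS = p₁ − p₀.
PNS = 0.409 − 0.255 = 0.154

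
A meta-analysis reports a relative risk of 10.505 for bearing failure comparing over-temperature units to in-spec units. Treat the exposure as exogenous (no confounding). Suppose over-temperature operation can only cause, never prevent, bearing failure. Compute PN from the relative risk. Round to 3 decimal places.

Under exogeneity and monotonicity, PN = (RR − 1) / RR = 1 − 1/RR.
PN = (10.505 − 1) / 10.505 = 9.505 / 10.505 ≈ 0.9048

PN ≈ 0.905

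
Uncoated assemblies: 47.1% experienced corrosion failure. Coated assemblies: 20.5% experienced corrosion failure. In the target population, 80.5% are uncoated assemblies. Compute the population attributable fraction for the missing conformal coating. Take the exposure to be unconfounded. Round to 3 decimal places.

p₁ = 0.471, p₀ = 0.205.
Overall risk P(Y=1) = π·p₁ + (1−π)·p₀ = 0.805×0.471 + 0.195×0.205 = 0.41913.
Under exogeneity, PAF = [P(Y=1) − p₀] / P(Y=1).
PAF = (0.41913 − 0.205) / 0.41913 ≈ 0.5109

PAF ≈ 0.511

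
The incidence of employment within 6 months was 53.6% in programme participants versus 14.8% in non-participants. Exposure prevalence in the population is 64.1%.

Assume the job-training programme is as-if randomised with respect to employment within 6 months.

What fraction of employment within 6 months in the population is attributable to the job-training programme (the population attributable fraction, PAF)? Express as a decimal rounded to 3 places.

p₁ = 0.536, p₀ = 0.148.
Overall risk P(Y=1) = π·p₁ + (1−π)·p₀ = 0.641×0.536 + 0.359×0.148 = 0.39671.
Under exogeneity, PAF = [P(Y=1) − p₀] / P(Y=1).
PAF = (0.39671 − 0.148) / 0.39671 ≈ 0.6269

PAF ≈ 0.627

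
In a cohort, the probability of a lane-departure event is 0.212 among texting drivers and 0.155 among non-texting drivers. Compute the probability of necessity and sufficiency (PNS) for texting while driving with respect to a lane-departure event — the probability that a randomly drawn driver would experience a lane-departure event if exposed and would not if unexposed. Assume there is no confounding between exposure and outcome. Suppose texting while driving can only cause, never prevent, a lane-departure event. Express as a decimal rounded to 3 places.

Let p₁ = 0.212, p₀ = 0.155.
Under exogeneity and monotonicity, PNS = p₁ − p₀.
PNS = 0.212 − 0.155 = 0.057

PNS ≈ 0.057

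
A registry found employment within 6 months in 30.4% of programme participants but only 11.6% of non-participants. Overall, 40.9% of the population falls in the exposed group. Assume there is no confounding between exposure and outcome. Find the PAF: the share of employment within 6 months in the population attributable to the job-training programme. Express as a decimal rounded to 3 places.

p₁ = 0.304, p₀ = 0.116.
Overall risk P(Y=1) = π·p₁ + (1−π)·p₀ = 0.409×0.304 + 0.591×0.116 = 0.19289.
Under exogeneity, PAF = [P(Y=1) − p₀] / P(Y=1).
PAF = (0.19289 − 0.116) / 0.19289 ≈ 0.3986

PAF ≈ 0.399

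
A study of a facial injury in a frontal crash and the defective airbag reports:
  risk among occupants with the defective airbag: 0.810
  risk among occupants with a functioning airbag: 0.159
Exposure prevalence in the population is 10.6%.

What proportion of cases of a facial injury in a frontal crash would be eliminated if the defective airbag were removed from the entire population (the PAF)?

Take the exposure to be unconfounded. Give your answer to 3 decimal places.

PAF ≈ 0.303

Let p₁ = 0.81, p₀ = 0.159.
Overall risk P(Y=1) = π·p₁ + (1−π)·p₀ = 0.106×0.81 + 0.894×0.159 = 0.22801.
Under exogeneity, PAF = [P(Y=1) − p₀] / P(Y=1).
PAF = (0.22801 − 0.159) / 0.22801 ≈ 0.3026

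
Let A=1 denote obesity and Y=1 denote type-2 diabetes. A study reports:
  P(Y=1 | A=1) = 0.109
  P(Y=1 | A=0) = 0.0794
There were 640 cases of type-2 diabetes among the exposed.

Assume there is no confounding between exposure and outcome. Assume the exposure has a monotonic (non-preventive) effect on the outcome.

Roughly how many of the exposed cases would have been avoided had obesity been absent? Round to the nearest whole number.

about 174 cases

Let p₁ = 0.109, p₀ = 0.0794.
PN = (p₁ − p₀)/p₁ = (0.109 − 0.0794) / 0.109 ≈ 0.27156.
Attributable cases ≈ PN × (exposed cases) = 0.27156 × 640 ≈ 173.80.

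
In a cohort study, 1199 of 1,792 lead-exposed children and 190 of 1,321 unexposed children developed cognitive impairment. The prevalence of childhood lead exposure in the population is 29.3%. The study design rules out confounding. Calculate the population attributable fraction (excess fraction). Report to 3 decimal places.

p₁ = P(outcome | exposed) = 1199/1792 = 0.66908
p₀ = P(outcome | unexposed) = 190/1321 = 0.14383
Overall risk P(Y=1) = π·p₁ + (1−π)·p₀ = 0.293×0.66908 + 0.707×0.14383 = 0.29773.
Under exogeneity, PAF = [P(Y=1) − p₀] / P(Y=1).
PAF = (0.29773 − 0.14383) / 0.29773 ≈ 0.5169

PAF ≈ 0.517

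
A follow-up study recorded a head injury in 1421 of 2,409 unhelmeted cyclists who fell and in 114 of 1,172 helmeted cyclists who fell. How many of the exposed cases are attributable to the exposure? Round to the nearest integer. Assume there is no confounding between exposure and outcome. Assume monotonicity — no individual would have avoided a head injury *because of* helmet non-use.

about 1187 cases

p₁ = P(outcome | exposed) = 1421/2409 = 0.58987
p₀ = P(outcome | unexposed) = 114/1172 = 0.09727
PN = (p₁ − p₀)/p₁ = (0.58987 − 0.09727) / 0.58987 ≈ 0.83510.
Attributable cases ≈ PN × (exposed cases) = 0.83510 × 1421 ≈ 1186.68.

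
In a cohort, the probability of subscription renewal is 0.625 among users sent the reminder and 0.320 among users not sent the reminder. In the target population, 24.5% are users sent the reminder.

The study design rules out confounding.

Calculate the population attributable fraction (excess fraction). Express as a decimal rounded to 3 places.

Let p₁ = 0.625, p₀ = 0.32.
Overall risk P(Y=1) = π·p₁ + (1−π)·p₀ = 0.245×0.625 + 0.755×0.32 = 0.39472.
Under exogeneity, PAF = [P(Y=1) − p₀] / P(Y=1).
PAF = (0.39472 − 0.32) / 0.39472 ≈ 0.1893

PAF ≈ 0.189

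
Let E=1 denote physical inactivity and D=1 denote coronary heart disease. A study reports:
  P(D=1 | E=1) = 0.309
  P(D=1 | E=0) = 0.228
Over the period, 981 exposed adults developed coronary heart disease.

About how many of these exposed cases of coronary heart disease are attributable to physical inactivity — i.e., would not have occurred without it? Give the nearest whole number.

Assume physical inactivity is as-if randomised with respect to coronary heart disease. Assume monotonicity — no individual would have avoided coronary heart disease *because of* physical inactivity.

Let p₁ = 0.309, p₀ = 0.228.
PN = (p₁ − p₀)/p₁ = (0.309 − 0.228) / 0.309 ≈ 0.26214.
Attributable cases ≈ PN × (exposed cases) = 0.26214 × 981 ≈ 257.16.

about 257 cases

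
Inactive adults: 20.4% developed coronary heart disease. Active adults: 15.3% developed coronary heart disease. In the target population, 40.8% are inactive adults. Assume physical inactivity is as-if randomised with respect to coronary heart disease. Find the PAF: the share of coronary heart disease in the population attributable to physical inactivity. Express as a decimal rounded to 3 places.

PAF ≈ 0.120

p₁ = 0.204, p₀ = 0.153.
Overall risk P(Y=1) = π·p₁ + (1−π)·p₀ = 0.408×0.204 + 0.592×0.153 = 0.17381.
Under exogeneity, PAF = [P(Y=1) − p₀] / P(Y=1).
PAF = (0.17381 − 0.153) / 0.17381 ≈ 0.1197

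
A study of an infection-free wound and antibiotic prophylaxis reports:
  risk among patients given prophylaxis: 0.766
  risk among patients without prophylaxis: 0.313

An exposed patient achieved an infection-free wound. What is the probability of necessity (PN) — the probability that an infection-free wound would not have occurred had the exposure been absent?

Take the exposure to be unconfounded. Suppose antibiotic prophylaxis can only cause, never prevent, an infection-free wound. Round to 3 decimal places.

PN ≈ 0.591

Let p₁ = 0.766, p₀ = 0.313.
Under exogeneity and monotonicity, PN = (p₁ − p₀) / p₁.
PN = (0.766 − 0.313) / 0.766 = 0.453 / 0.766 ≈ 0.5914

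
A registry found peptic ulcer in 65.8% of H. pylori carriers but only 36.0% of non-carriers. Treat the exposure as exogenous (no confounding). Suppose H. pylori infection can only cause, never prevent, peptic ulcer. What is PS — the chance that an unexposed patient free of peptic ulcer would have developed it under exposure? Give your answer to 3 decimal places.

PS ≈ 0.466

p₁ = 0.658, p₀ = 0.36.
Under exogeneity and monotonicity, PS = (p₁ − p₀) / (1 − p₀).
PS = (0.658 − 0.36) / (1 − 0.36) = 0.298 / 0.64 ≈ 0.4656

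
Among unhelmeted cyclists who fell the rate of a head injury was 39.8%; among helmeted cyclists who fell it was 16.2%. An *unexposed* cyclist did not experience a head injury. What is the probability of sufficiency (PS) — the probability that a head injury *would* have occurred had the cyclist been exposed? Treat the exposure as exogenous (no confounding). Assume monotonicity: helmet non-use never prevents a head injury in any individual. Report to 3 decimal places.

PS ≈ 0.282

p₁ = 0.398, p₀ = 0.162.
Under exogeneity and monotonicity, PS = (p₁ − p₀) / (1 − p₀).
PS = (0.398 − 0.162) / (1 − 0.162) = 0.236 / 0.838 ≈ 0.2816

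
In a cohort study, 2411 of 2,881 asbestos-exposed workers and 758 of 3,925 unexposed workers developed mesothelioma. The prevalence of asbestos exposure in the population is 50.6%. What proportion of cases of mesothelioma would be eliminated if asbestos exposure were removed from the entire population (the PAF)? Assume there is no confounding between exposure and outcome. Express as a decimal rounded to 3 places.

PAF ≈ 0.628

p₁ = P(outcome | exposed) = 2411/2881 = 0.83686
p₀ = P(outcome | unexposed) = 758/3925 = 0.19312
Overall risk P(Y=1) = π·p₁ + (1−π)·p₀ = 0.506×0.83686 + 0.494×0.19312 = 0.51885.
Under exogeneity, PAF = [P(Y=1) − p₀] / P(Y=1).
PAF = (0.51885 − 0.19312) / 0.51885 ≈ 0.6278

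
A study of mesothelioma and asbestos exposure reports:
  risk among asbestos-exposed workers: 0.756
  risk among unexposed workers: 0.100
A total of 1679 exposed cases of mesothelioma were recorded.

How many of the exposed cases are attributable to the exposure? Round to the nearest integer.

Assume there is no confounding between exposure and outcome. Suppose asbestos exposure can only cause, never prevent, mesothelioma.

about 1457 cases

Let p₁ = 0.756, p₀ = 0.1.
PN = (p₁ − p₀)/p₁ = (0.756 − 0.1) / 0.756 ≈ 0.86772.
Attributable cases ≈ PN × (exposed cases) = 0.86772 × 1679 ≈ 1456.91.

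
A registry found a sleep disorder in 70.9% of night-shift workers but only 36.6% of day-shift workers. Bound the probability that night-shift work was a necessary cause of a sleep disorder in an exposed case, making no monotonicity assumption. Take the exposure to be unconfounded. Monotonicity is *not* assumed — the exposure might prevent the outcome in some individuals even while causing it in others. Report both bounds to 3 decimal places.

p₁ = 0.709, p₀ = 0.366.
Under exogeneity alone the bounds on PN are max{0,(p₁−p₀)/p₁} ≤ PN ≤ min{1,(1−p₀)/p₁}.
  lower = (p₁ − p₀)/p₁ = 0.343 / 0.709 ≈ 0.4838
  upper = min{1, (1 − p₀)/p₁} = 0.634 / 0.709 ≈ 0.8942

0.484 ≤ PN ≤ 0.894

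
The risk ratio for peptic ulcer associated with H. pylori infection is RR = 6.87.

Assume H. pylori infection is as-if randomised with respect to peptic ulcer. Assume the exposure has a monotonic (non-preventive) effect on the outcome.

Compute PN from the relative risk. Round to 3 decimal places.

Under exogeneity and monotonicity, PN = (RR − 1) / RR = 1 − 1/RR.
PN = (6.87 − 1) / 6.87 = 5.87 / 6.87 ≈ 0.8544

PN ≈ 0.854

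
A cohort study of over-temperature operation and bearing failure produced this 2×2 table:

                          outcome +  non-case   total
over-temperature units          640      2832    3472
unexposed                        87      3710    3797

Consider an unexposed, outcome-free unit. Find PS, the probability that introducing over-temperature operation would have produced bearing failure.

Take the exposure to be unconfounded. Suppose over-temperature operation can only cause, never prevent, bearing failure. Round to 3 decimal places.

p₁ = P(outcome | exposed) = 640/3472 = 0.18433
p₀ = P(outcome | unexposed) = 87/3797 = 0.022913
Under exogeneity and monotonicity, PS = (p₁ − p₀)/(1 − p₀).
PS = (0.18433 − 0.022913) / 0.97709 ≈ 0.1652

PS ≈ 0.165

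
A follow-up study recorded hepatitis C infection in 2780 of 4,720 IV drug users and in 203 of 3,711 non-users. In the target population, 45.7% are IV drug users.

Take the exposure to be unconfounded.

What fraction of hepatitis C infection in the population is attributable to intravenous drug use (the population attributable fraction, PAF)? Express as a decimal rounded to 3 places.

p₁ = P(outcome | exposed) = 2780/4720 = 0.58898
p₀ = P(outcome | unexposed) = 203/3711 = 0.054702
Overall risk P(Y=1) = π·p₁ + (1−π)·p₀ = 0.457×0.58898 + 0.543×0.054702 = 0.29887.
Under exogeneity, PAF = [P(Y=1) − p₀] / P(Y=1).
PAF = (0.29887 − 0.054702) / 0.29887 ≈ 0.8170

PAF ≈ 0.817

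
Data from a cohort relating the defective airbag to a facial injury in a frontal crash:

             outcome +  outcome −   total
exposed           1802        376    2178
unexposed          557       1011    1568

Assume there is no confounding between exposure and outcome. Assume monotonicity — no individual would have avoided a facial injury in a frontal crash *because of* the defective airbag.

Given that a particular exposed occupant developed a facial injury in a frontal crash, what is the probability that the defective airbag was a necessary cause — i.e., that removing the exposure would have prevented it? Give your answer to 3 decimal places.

p₁ = P(outcome | exposed) = 1802/2178 = 0.82736
p₀ = P(outcome | unexposed) = 557/1568 = 0.35523
Under exogeneity and monotonicity, PN = (p₁ − p₀)/p₁.
PN = (0.82736 − 0.35523) / 0.82736 ≈ 0.5706

PN ≈ 0.571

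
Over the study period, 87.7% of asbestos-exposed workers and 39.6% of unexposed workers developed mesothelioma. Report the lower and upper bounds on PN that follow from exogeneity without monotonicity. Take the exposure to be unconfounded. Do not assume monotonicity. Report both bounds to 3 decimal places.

p₁ = 0.877, p₀ = 0.396.
Under exogeneity alone the bounds on PN are max{0,(p₁−p₀)/p₁} ≤ PN ≤ min{1,(1−p₀)/p₁}.
  lower = (p₁ − p₀)/p₁ = 0.481 / 0.877 ≈ 0.5485
  upper = min{1, (1 − p₀)/p₁} = 0.604 / 0.877 ≈ 0.6887

0.548 ≤ PN ≤ 0.689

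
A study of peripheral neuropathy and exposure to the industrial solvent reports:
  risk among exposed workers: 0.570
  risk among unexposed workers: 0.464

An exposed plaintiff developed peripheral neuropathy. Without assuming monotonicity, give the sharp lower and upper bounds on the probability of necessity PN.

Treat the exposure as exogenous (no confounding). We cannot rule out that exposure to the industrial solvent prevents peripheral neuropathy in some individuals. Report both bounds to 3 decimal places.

0.186 ≤ PN ≤ 0.940

Let p₁ = 0.57, p₀ = 0.464.
Under exogeneity alone the bounds on PN are max{0,(p₁−p₀)/p₁} ≤ PN ≤ min{1,(1−p₀)/p₁}.
  lower = (p₁ − p₀)/p₁ = 0.106 / 0.57 ≈ 0.1860
  upper = min{1, (1 − p₀)/p₁} = 0.536 / 0.57 ≈ 0.9404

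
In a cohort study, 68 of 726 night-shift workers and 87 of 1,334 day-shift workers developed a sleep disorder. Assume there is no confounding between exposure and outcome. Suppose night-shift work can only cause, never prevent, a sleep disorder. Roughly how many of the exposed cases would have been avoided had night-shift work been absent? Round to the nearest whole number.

about 21 cases

p₁ = P(outcome | exposed) = 68/726 = 0.093664
p₀ = P(outcome | unexposed) = 87/1334 = 0.065217
PN = (p₁ − p₀)/p₁ = (0.093664 − 0.065217) / 0.093664 ≈ 0.30371.
Attributable cases ≈ PN × (exposed cases) = 0.30371 × 68 ≈ 20.65.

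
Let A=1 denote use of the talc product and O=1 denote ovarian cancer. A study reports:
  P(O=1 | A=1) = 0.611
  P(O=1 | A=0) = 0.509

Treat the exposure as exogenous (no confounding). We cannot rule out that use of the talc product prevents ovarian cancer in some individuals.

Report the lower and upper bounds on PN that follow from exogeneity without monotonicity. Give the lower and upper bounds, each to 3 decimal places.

0.167 ≤ PN ≤ 0.804

Let p₁ = 0.611, p₀ = 0.509.
Under exogeneity alone the bounds on PN are max{0,(p₁−p₀)/p₁} ≤ PN ≤ min{1,(1−p₀)/p₁}.
  lower = (p₁ − p₀)/p₁ = 0.102 / 0.611 ≈ 0.1669
  upper = min{1, (1 − p₀)/p₁} = 0.491 / 0.611 ≈ 0.8036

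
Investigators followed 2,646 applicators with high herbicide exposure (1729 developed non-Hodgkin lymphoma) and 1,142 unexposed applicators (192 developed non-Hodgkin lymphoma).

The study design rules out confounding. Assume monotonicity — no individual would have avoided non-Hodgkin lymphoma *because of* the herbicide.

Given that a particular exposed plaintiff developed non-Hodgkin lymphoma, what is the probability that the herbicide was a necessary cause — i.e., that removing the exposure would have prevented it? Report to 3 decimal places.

p₁ = P(outcome | exposed) = 1729/2646 = 0.65344
p₀ = P(outcome | unexposed) = 192/1142 = 0.16813
Under exogeneity and monotonicity, PN = (p₁ − p₀) / p₁.
PN = (0.65344 − 0.16813) / 0.65344 = 0.48531 / 0.65344 ≈ 0.7427

PN ≈ 0.743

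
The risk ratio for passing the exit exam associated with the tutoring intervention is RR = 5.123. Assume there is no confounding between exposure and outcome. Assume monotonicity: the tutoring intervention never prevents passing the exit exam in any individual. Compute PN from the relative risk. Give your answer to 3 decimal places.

PN ≈ 0.805

Under exogeneity and monotonicity, PN = (RR − 1) / RR = 1 − 1/RR.
PN = (5.123 − 1) / 5.123 = 4.123 / 5.123 ≈ 0.8048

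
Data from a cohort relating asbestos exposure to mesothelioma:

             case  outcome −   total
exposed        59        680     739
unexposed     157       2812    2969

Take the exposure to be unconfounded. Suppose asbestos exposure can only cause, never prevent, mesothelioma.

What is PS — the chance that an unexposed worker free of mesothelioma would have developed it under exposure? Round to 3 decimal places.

p₁ = P(outcome | exposed) = 59/739 = 0.079838
p₀ = P(outcome | unexposed) = 157/2969 = 0.05288
Under exogeneity and monotonicity, PS = (p₁ − p₀)/(1 − p₀).
PS = (0.079838 − 0.05288) / 0.94712 ≈ 0.0285

PS ≈ 0.028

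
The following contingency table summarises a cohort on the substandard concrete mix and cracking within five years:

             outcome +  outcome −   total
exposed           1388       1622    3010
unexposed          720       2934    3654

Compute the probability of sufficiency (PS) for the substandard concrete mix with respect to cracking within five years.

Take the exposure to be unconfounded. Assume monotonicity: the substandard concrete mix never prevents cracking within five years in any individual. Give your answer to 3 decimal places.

PS ≈ 0.329

p₁ = P(outcome | exposed) = 1388/3010 = 0.46113
p₀ = P(outcome | unexposed) = 720/3654 = 0.19704
Under exogeneity and monotonicity, PS = (p₁ − p₀)/(1 − p₀).
PS = (0.46113 − 0.19704) / 0.80296 ≈ 0.3289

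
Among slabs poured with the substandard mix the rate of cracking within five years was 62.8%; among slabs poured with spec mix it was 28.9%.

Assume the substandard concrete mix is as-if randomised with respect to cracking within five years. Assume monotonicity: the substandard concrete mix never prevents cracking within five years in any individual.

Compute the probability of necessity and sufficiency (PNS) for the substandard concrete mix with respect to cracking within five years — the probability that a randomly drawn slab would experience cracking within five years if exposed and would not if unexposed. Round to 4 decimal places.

PNS ≈ 0.3390

p₁ = 0.628, p₀ = 0.289.
Under exogeneity and monotonicity, PNS = p₁ − p₀.
PNS = 0.628 − 0.289 = 0.339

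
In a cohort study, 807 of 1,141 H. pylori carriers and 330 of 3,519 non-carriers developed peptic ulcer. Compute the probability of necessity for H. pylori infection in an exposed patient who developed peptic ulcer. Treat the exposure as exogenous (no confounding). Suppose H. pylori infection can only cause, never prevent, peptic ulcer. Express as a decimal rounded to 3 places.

PN ≈ 0.867

p₁ = P(outcome | exposed) = 807/1141 = 0.70727
p₀ = P(outcome | unexposed) = 330/3519 = 0.093777
Under exogeneity and monotonicity, PN = (p₁ − p₀) / p₁.
PN = (0.70727 − 0.093777) / 0.70727 = 0.6135 / 0.70727 ≈ 0.8674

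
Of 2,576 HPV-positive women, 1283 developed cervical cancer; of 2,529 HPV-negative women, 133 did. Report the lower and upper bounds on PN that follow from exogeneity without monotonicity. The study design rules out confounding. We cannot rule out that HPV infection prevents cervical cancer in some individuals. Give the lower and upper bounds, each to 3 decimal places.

0.894 ≤ PN ≤ 1.000

p₁ = P(outcome | exposed) = 1283/2576 = 0.49806
p₀ = P(outcome | unexposed) = 133/2529 = 0.05259
Under exogeneity alone the bounds on PN are max{0,(p₁−p₀)/p₁} ≤ PN ≤ min{1,(1−p₀)/p₁}.
  lower = (p₁ − p₀)/p₁ = 0.44547 / 0.49806 ≈ 0.8944
  upper = min{1, (1 − p₀)/p₁} = 0.94741 / 0.49806 ≈ 1.9022 → capped at 1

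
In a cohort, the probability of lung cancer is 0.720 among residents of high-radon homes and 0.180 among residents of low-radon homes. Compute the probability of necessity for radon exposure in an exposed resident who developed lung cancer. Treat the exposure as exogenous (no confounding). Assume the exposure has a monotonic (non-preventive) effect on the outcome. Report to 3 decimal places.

PN ≈ 0.750

Let p₁ = 0.72, p₀ = 0.18.
Under exogeneity and monotonicity, PN = (p₁ − p₀) / p₁.
PN = (0.72 − 0.18) / 0.72 = 0.54 / 0.72 ≈ 0.7500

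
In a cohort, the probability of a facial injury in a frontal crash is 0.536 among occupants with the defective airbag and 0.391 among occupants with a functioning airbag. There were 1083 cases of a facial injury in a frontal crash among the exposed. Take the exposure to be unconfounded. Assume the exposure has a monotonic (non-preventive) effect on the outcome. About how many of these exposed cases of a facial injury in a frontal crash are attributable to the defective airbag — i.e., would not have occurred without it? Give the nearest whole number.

Let p₁ = 0.536, p₀ = 0.391.
PN = (p₁ − p₀)/p₁ = (0.536 − 0.391) / 0.536 ≈ 0.27052.
Attributable cases ≈ PN × (exposed cases) = 0.27052 × 1083 ≈ 292.98.

about 293 cases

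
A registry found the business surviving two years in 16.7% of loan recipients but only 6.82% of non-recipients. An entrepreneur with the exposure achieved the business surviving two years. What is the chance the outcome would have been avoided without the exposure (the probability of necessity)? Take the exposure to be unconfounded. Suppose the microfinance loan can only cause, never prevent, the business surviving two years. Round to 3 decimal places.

p₁ = 0.167, p₀ = 0.0682.
Under exogeneity and monotonicity, PN = (p₁ − p₀) / p₁.
PN = (0.167 − 0.0682) / 0.167 = 0.0988 / 0.167 ≈ 0.5916

PN ≈ 0.592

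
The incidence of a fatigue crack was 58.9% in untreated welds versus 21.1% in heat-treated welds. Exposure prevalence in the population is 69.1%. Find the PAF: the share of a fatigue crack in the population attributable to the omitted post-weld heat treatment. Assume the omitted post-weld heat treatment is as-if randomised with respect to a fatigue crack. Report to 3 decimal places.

PAF ≈ 0.553

p₁ = 0.589, p₀ = 0.211.
Overall risk P(Y=1) = π·p₁ + (1−π)·p₀ = 0.691×0.589 + 0.309×0.211 = 0.4722.
Under exogeneity, PAF = [P(Y=1) − p₀] / P(Y=1).
PAF = (0.4722 − 0.211) / 0.4722 ≈ 0.5532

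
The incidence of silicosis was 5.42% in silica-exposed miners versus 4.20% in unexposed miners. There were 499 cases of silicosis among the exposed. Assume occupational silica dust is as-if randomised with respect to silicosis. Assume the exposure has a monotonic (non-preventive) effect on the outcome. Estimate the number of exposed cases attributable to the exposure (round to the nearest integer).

about 112 cases

p₁ = 0.0542, p₀ = 0.042.
PN = (p₁ − p₀)/p₁ = (0.0542 − 0.042) / 0.0542 ≈ 0.22509.
Attributable cases ≈ PN × (exposed cases) = 0.22509 × 499 ≈ 112.32.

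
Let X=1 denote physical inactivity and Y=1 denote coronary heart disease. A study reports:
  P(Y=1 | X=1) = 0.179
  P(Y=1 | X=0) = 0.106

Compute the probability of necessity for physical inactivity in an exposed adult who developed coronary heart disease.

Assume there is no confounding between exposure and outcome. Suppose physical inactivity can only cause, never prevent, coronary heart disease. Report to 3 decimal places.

Let p₁ = 0.179, p₀ = 0.106.
Under exogeneity and monotonicity, PN = (p₁ − p₀) / p₁.
PN = (0.179 − 0.106) / 0.179 = 0.073 / 0.179 ≈ 0.4078

PN ≈ 0.408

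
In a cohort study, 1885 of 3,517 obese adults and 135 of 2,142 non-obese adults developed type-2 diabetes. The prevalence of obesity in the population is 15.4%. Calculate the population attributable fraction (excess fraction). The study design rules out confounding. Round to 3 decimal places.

PAF ≈ 0.536

p₁ = P(outcome | exposed) = 1885/3517 = 0.53597
p₀ = P(outcome | unexposed) = 135/2142 = 0.063025
Overall risk P(Y=1) = π·p₁ + (1−π)·p₀ = 0.154×0.53597 + 0.846×0.063025 = 0.13586.
Under exogeneity, PAF = [P(Y=1) − p₀] / P(Y=1).
PAF = (0.13586 − 0.063025) / 0.13586 ≈ 0.5361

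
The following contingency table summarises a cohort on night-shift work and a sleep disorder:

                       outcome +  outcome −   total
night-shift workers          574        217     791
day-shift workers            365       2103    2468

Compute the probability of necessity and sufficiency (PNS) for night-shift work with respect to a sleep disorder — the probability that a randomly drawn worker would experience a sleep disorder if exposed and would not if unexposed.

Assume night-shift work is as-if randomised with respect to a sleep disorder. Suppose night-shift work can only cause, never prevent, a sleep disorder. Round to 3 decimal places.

PNS ≈ 0.578

p₁ = P(outcome | exposed) = 574/791 = 0.72566
p₀ = P(outcome | unexposed) = 365/2468 = 0.14789
Under exogeneity and monotonicity, PNS = p₁ − p₀.
PNS = 0.72566 − 0.14789 = 0.57777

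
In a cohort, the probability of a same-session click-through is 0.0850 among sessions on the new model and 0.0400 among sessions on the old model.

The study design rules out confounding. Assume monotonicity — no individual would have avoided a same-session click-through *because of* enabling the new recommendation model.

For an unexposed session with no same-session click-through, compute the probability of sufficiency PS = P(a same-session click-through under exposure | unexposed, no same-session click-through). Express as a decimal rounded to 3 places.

PS ≈ 0.047

Let p₁ = 0.085, p₀ = 0.04.
Under exogeneity and monotonicity, PS = (p₁ − p₀) / (1 − p₀).
PS = (0.085 − 0.04) / (1 − 0.04) = 0.045 / 0.96 ≈ 0.0469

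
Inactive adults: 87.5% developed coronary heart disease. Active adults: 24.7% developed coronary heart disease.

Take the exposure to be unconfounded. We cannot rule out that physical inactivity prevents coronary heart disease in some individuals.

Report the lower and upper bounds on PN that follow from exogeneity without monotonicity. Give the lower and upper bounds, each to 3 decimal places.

0.718 ≤ PN ≤ 0.861

p₁ = 0.875, p₀ = 0.247.
Under exogeneity alone the bounds on PN are max{0,(p₁−p₀)/p₁} ≤ PN ≤ min{1,(1−p₀)/p₁}.
  lower = (p₁ − p₀)/p₁ = 0.628 / 0.875 ≈ 0.7177
  upper = min{1, (1 − p₀)/p₁} = 0.753 / 0.875 ≈ 0.8606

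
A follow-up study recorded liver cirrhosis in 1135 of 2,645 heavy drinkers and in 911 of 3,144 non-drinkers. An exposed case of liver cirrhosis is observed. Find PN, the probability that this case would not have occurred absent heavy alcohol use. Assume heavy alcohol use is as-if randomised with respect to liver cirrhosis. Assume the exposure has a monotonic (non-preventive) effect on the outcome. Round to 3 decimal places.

PN ≈ 0.325

p₁ = P(outcome | exposed) = 1135/2645 = 0.42911
p₀ = P(outcome | unexposed) = 911/3144 = 0.28976
Under exogeneity and monotonicity, PN = (p₁ − p₀) / p₁.
PN = (0.42911 − 0.28976) / 0.42911 = 0.13935 / 0.42911 ≈ 0.3247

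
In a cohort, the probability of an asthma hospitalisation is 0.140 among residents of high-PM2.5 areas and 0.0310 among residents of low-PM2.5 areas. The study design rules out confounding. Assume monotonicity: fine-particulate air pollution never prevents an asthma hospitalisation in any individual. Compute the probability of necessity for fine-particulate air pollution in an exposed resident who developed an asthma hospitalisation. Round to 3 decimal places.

PN ≈ 0.779

Let p₁ = 0.14, p₀ = 0.031.
Under exogeneity and monotonicity, PN = (p₁ − p₀) / p₁.
PN = (0.14 − 0.031) / 0.14 = 0.109 / 0.14 ≈ 0.7786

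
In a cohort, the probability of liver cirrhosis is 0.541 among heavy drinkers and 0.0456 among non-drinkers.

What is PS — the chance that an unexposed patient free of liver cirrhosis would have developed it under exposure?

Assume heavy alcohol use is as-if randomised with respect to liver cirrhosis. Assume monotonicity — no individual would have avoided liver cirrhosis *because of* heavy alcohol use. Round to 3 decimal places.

Let p₁ = 0.541, p₀ = 0.0456.
Under exogeneity and monotonicity, PS = (p₁ − p₀) / (1 − p₀).
PS = (0.541 − 0.0456) / (1 − 0.0456) = 0.4954 / 0.9544 ≈ 0.5191

PS ≈ 0.519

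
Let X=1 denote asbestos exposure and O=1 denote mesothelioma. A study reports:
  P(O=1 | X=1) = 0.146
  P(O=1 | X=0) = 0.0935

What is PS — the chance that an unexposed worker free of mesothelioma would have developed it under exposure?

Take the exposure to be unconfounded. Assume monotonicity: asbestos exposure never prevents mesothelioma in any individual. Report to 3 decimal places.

PS ≈ 0.058

Let p₁ = 0.146, p₀ = 0.0935.
Under exogeneity and monotonicity, PS = (p₁ − p₀) / (1 − p₀).
PS = (0.146 − 0.0935) / (1 − 0.0935) = 0.0525 / 0.9065 ≈ 0.0579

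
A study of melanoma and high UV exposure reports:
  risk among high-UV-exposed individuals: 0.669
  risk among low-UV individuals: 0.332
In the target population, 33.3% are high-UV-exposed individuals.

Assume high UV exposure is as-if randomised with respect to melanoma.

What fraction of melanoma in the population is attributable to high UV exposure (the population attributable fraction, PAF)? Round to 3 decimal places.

PAF ≈ 0.253

Let p₁ = 0.669, p₀ = 0.332.
Overall risk P(Y=1) = π·p₁ + (1−π)·p₀ = 0.333×0.669 + 0.667×0.332 = 0.44422.
Under exogeneity, PAF = [P(Y=1) − p₀] / P(Y=1).
PAF = (0.44422 − 0.332) / 0.44422 ≈ 0.2526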